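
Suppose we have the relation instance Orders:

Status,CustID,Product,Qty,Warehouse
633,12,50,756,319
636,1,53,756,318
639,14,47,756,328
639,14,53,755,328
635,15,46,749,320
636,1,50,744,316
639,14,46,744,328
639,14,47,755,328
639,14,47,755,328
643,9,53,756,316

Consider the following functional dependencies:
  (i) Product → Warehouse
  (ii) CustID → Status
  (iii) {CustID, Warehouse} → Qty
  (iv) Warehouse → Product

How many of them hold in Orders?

(i) Product → Warehouse: Product=50: 2 rows → Warehouse takes values {319, 316} — violation; Product=53: 3 rows → Warehouse takes values {318, 328, 316} — violation; Product=46: 2 rows → Warehouse takes values {320, 328} — violation — fails.
(ii) CustID → Status: every LHS value maps to a single RHS value — holds.
(iii) {CustID, Warehouse} → Qty: (CustID=14, Warehouse=328): 5 rows → Qty takes values {756, 755, 744} — violation — fails.
(iv) Warehouse → Product: Warehouse=328: 5 rows → Product takes values {47, 53, 46} — violation; Warehouse=316: 2 rows → Product takes values {50, 53} — violation — fails.
1 of the 4 dependencies holds.

1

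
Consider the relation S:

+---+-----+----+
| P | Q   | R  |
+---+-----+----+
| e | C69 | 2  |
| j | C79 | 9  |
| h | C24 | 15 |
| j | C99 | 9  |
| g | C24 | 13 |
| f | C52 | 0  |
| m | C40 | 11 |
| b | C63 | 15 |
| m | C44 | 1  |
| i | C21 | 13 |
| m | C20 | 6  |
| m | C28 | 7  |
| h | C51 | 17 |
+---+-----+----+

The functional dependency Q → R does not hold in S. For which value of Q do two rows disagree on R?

C24

Q=C69: 1 row → R = 2 ✓
Q=C79: 1 row → R = 9 ✓
Q=C24: 2 rows → R takes values {15, 13} — violation
Q=C99: 1 row → R = 9 ✓
Q=C52: 1 row → R = 0 ✓
Q=C40: 1 row → R = 11 ✓
Q=C63: 1 row → R = 15 ✓
Q=C44: 1 row → R = 1 ✓
Q=C21: 1 row → R = 13 ✓
Q=C20: 1 row → R = 6 ✓
Q=C28: 1 row → R = 7 ✓
Q=C51: 1 row → R = 17 ✓
The only Q value with inconsistent R is Q=C24.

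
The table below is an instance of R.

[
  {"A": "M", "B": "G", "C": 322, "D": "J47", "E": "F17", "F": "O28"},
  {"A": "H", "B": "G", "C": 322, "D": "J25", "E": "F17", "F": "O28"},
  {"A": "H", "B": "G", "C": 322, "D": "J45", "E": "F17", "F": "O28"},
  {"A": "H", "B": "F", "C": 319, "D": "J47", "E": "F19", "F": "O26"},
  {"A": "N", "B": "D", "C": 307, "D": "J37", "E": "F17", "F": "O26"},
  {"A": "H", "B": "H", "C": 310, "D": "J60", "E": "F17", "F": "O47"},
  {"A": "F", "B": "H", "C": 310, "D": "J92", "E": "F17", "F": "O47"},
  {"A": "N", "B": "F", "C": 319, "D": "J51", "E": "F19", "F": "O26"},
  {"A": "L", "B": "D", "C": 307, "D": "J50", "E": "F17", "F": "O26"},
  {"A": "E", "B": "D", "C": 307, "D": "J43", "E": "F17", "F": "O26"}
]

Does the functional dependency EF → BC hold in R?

Yes

(E=F17, F=O28): 3 rows → {B,C} = (G, 322), (G, 322), (G, 322) ✓
(E=F19, F=O26): 2 rows → {B,C} = (F, 319), (F, 319) ✓
(E=F17, F=O26): 3 rows → {B,C} = (D, 307), (D, 307), (D, 307) ✓
(E=F17, F=O47): 2 rows → {B,C} = (H, 310), (H, 310) ✓
Every EF value is associated with a single BC value, so EF → BC holds.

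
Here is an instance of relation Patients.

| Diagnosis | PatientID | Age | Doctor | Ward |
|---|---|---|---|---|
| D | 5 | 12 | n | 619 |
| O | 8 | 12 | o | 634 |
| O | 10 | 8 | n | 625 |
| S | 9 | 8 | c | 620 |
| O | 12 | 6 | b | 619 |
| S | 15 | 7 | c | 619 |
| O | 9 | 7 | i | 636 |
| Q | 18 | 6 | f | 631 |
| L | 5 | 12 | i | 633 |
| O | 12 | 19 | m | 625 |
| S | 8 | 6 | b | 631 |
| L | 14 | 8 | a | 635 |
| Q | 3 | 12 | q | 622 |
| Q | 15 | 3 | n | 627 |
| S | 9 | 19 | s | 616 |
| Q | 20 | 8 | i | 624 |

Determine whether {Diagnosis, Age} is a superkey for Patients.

All 16 rows have distinct {Diagnosis, Age} values, so {Diagnosis, Age} → (all attributes) holds and {Diagnosis, Age} is a superkey.

Yes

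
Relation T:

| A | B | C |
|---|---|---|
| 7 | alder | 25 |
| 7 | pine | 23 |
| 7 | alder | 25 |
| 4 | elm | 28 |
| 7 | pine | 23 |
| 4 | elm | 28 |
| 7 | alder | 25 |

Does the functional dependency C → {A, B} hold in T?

Yes

C=25: 3 rows → {A,B} = (7, alder), (7, alder), (7, alder) ✓
C=23: 2 rows → {A,B} = (7, pine), (7, pine) ✓
C=28: 2 rows → {A,B} = (4, elm), (4, elm) ✓
Every C value is associated with a single {A, B} value, so C → {A, B} holds.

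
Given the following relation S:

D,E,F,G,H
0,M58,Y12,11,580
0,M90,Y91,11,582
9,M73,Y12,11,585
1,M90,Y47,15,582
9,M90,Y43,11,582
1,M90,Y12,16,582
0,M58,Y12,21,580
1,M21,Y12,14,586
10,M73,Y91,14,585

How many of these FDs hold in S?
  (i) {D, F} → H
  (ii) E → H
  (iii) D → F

1

(i) {D, F} → H: (D=1, F=Y12): 2 rows → H takes values {582, 586} — violation — fails.
(ii) E → H: every LHS value maps to a single RHS value — holds.
(iii) D → F: D=0: 3 rows → F takes values {Y12, Y91} — violation; D=9: 2 rows → F takes values {Y12, Y43} — violation; D=1: 3 rows → F takes values {Y47, Y12} — violation — fails.
1 of the 3 dependencies holds.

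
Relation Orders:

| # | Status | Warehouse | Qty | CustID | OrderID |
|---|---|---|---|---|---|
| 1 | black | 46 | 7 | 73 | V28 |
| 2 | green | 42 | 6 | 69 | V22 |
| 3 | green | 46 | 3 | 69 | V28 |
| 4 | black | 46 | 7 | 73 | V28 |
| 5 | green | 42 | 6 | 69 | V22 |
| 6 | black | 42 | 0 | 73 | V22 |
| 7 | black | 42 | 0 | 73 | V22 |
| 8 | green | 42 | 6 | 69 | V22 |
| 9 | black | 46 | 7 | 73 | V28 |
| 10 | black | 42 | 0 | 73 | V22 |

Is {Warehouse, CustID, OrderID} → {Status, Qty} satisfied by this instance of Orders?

Yes

(Warehouse=46, CustID=73, OrderID=V28): rows 1, 4, 9 → {Status,Qty} = (black, 7), (black, 7), (black, 7) ✓
(Warehouse=42, CustID=69, OrderID=V22): rows 2, 5, 8 → {Status,Qty} = (green, 6), (green, 6), (green, 6) ✓
(Warehouse=46, CustID=69, OrderID=V28): row 3 → {Status,Qty} = (green, 3) ✓
(Warehouse=42, CustID=73, OrderID=V22): rows 6, 7, 10 → {Status,Qty} = (black, 0), (black, 0), (black, 0) ✓
Every {Warehouse, CustID, OrderID} value is associated with a single {Status, Qty} value, so {Warehouse, CustID, OrderID} → {Status, Qty} holds.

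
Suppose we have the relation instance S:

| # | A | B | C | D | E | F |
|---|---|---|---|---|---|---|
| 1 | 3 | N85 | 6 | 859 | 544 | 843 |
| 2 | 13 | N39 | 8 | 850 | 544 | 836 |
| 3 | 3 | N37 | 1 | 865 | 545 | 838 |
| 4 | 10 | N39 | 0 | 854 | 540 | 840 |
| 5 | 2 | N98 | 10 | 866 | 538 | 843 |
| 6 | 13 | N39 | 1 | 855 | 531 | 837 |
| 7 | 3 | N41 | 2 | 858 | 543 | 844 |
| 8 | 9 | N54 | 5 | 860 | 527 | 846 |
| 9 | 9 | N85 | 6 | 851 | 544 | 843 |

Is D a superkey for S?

All 9 rows have distinct D values, so D → (all attributes) holds and D is a superkey.

Yes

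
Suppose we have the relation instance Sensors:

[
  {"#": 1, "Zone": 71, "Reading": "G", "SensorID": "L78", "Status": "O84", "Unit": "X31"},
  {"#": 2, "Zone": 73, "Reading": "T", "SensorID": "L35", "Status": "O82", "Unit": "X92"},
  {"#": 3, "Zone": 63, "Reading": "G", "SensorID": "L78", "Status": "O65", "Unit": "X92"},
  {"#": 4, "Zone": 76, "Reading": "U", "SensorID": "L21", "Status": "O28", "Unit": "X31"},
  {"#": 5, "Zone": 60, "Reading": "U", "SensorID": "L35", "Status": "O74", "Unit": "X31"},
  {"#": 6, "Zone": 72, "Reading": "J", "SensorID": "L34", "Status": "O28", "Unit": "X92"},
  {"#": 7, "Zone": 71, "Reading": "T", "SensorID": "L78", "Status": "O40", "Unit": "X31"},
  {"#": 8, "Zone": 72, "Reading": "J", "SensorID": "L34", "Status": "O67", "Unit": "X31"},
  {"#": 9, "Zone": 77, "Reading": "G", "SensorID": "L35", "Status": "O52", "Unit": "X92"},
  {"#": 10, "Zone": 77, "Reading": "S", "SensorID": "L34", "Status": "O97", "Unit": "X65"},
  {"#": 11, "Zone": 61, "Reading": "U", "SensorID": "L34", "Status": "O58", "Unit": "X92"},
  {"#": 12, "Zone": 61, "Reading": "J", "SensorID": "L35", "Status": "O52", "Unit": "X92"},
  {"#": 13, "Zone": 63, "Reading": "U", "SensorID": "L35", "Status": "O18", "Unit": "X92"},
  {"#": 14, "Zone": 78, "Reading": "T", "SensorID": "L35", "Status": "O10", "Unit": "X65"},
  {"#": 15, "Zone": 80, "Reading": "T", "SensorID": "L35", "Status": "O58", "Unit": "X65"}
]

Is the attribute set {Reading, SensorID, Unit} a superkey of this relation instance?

Rows 14 and 15 have the same {Reading, SensorID, Unit} value (Reading=T, SensorID=L35, Unit=X65) but are distinct tuples, so {Reading, SensorID, Unit} does not determine every attribute — not a superkey.

No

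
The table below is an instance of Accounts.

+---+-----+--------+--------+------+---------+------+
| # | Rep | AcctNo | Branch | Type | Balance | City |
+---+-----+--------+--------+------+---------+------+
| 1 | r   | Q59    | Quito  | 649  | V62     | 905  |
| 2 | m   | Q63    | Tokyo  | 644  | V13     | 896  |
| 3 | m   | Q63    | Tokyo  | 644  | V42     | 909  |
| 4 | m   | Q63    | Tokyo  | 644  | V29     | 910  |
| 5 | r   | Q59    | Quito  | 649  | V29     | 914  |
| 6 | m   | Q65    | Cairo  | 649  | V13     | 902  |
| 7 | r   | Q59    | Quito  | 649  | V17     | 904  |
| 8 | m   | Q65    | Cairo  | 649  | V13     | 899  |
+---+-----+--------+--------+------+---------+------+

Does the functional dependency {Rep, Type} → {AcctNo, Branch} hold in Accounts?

Yes

(Rep=r, Type=649): rows 1, 5, 7 → {AcctNo,Branch} = (Q59, Quito), (Q59, Quito), (Q59, Quito) ✓
(Rep=m, Type=644): rows 2, 3, 4 → {AcctNo,Branch} = (Q63, Tokyo), (Q63, Tokyo), (Q63, Tokyo) ✓
(Rep=m, Type=649): rows 6, 8 → {AcctNo,Branch} = (Q65, Cairo), (Q65, Cairo) ✓
Every {Rep, Type} value is associated with a single {AcctNo, Branch} value, so {Rep, Type} → {AcctNo, Branch} holds.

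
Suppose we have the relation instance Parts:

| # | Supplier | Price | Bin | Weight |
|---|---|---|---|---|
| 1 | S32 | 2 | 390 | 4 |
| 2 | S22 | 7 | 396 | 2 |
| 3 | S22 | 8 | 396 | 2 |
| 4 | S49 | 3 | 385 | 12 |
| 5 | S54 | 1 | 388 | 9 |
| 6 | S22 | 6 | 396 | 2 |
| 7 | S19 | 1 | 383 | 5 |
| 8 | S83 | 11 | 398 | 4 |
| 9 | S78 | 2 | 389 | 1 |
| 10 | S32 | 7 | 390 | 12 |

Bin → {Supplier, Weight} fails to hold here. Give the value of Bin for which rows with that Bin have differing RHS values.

390

Bin=390: rows 1, 10 → {Supplier,Weight} takes values {(S32, 4), (S32, 12)} — violation
Bin=396: rows 2, 3, 6 → {Supplier,Weight} = (S22, 2), (S22, 2), (S22, 2) ✓
Bin=385: row 4 → {Supplier,Weight} = (S49, 12) ✓
Bin=388: row 5 → {Supplier,Weight} = (S54, 9) ✓
Bin=383: row 7 → {Supplier,Weight} = (S19, 5) ✓
Bin=398: row 8 → {Supplier,Weight} = (S83, 4) ✓
Bin=389: row 9 → {Supplier,Weight} = (S78, 1) ✓
The only Bin value with inconsistent RHS is Bin=390.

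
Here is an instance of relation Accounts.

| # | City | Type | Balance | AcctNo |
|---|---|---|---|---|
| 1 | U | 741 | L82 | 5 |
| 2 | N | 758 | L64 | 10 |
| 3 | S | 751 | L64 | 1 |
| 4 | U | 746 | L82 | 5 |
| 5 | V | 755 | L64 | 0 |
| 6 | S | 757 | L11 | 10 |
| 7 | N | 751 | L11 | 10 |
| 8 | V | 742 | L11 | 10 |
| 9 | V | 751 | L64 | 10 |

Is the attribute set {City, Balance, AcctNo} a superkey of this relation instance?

No

Rows 1 and 4 have the same {City, Balance, AcctNo} value (City=U, Balance=L82, AcctNo=5) but are distinct tuples, so {City, Balance, AcctNo} does not determine every attribute — not a superkey.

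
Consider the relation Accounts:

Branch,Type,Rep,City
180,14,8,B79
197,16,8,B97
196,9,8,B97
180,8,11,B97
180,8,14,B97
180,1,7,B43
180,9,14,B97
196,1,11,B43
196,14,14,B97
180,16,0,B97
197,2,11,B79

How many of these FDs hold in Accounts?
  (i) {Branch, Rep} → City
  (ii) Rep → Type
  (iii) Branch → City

1

(i) {Branch, Rep} → City: every LHS value maps to a single RHS value — holds.
(ii) Rep → Type: Rep=8: 3 rows → Type takes values {14, 16, 9} — violation; Rep=11: 3 rows → Type takes values {8, 1, 2} — violation; Rep=14: 3 rows → Type takes values {8, 9, 14} — violation — fails.
(iii) Branch → City: Branch=180: 6 rows → City takes values {B79, B97, B43} — violation; Branch=197: 2 rows → City takes values {B97, B79} — violation; Branch=196: 3 rows → City takes values {B97, B43} — violation — fails.
1 of the 3 dependencies holds.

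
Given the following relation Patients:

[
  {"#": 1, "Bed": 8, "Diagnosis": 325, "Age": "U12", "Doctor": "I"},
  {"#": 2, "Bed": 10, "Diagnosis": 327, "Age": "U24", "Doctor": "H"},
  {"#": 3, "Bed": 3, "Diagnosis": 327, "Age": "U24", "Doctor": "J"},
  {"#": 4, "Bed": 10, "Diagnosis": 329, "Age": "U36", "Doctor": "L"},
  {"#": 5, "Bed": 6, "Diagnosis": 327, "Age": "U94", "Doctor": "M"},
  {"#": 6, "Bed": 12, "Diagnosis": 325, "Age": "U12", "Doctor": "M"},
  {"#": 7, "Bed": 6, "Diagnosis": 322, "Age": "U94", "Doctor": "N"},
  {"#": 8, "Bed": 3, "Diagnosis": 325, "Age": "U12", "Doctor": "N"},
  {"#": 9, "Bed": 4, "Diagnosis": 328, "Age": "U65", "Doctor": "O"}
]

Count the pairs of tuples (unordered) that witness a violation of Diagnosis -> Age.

2

Diagnosis=325: all 3 rows agree on Age — 0 pairs.
Diagnosis=327: violating pairs (2,5), (3,5) — 2 pairs.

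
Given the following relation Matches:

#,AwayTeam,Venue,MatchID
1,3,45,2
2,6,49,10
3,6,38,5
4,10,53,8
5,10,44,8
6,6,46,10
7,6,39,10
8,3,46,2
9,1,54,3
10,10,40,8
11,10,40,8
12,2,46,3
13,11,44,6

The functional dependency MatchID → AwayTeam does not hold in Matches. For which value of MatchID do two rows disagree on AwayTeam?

3

MatchID=2: rows 1, 8 → AwayTeam = 3, 3 ✓
MatchID=10: rows 2, 6, 7 → AwayTeam = 6, 6, 6 ✓
MatchID=5: row 3 → AwayTeam = 6 ✓
MatchID=8: rows 4, 5, 10, 11 → AwayTeam = 10, 10, 10, 10 ✓
MatchID=3: rows 9, 12 → AwayTeam takes values {1, 2} — violation
MatchID=6: row 13 → AwayTeam = 11 ✓
The only MatchID value with inconsistent AwayTeam is MatchID=3.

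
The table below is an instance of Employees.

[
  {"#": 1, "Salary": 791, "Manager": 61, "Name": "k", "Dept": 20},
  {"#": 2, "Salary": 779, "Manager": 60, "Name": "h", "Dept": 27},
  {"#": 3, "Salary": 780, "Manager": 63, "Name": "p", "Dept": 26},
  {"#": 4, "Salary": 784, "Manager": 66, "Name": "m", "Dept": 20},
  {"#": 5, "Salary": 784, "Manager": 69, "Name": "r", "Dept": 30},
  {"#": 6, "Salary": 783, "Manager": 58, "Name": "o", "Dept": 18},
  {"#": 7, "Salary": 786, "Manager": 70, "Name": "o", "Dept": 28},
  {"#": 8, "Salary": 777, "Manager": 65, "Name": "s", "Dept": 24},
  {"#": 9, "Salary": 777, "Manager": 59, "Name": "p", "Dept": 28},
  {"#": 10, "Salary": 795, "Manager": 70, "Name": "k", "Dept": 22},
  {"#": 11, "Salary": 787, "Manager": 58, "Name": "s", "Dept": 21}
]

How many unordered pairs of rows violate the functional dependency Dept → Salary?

2

Dept=20: violating pairs (1,4) — 1 pair.
Dept=28: violating pairs (7,9) — 1 pair.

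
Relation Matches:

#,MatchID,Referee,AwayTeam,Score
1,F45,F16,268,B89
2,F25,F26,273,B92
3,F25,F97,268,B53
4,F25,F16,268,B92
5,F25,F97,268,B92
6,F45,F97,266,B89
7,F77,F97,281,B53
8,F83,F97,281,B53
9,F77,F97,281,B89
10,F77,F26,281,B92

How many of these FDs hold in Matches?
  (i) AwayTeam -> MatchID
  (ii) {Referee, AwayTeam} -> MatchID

0

(i) AwayTeam -> MatchID: AwayTeam=268: rows 1, 3, 4, 5 → MatchID takes values {F45, F25} — violation; AwayTeam=281: rows 7, 8, 9, 10 → MatchID takes values {F77, F83} — violation — fails.
(ii) {Referee, AwayTeam} -> MatchID: (Referee=F16, AwayTeam=268): rows 1, 4 → MatchID takes values {F45, F25} — violation; (Referee=F97, AwayTeam=281): rows 7, 8, 9 → MatchID takes values {F77, F83} — violation — fails.
None of the 2 dependencies hold.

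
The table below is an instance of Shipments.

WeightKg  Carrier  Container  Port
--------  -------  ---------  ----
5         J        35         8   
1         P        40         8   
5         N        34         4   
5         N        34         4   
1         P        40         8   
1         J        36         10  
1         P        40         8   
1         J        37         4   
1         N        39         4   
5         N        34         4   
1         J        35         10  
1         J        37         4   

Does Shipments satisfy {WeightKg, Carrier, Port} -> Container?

No

(WeightKg=5, Carrier=J, Port=8): 1 row → Container = 35 ✓
(WeightKg=1, Carrier=P, Port=8): 3 rows → Container = 40, 40, 40 ✓
(WeightKg=5, Carrier=N, Port=4): 3 rows → Container = 34, 34, 34 ✓
(WeightKg=1, Carrier=J, Port=10): 2 rows → Container takes values {36, 35} — violation
(WeightKg=1, Carrier=J, Port=4): 2 rows → Container = 37, 37 ✓
(WeightKg=1, Carrier=N, Port=4): 1 row → Container = 39 ✓
Two rows agree on {WeightKg, Carrier, Port} but differ on Container, so {WeightKg, Carrier, Port} -> Container does not hold.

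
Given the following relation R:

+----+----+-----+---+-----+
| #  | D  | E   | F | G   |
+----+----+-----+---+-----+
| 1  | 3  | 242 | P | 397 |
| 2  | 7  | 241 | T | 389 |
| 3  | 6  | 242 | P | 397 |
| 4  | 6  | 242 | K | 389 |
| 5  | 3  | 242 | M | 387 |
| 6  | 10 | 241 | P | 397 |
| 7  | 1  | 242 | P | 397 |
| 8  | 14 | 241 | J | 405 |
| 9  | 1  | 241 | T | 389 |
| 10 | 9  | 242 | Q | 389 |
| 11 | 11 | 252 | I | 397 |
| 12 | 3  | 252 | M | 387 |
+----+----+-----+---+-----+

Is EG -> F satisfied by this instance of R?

No

(E=242, G=397): rows 1, 3, 7 → F = P, P, P ✓
(E=241, G=389): rows 2, 9 → F = T, T ✓
(E=242, G=389): rows 4, 10 → F takes values {K, Q} — violation
(E=242, G=387): row 5 → F = M ✓
(E=241, G=397): row 6 → F = P ✓
(E=241, G=405): row 8 → F = J ✓
(E=252, G=397): row 11 → F = I ✓
(E=252, G=387): row 12 → F = M ✓
Two rows agree on EG but differ on F, so EG -> F does not hold.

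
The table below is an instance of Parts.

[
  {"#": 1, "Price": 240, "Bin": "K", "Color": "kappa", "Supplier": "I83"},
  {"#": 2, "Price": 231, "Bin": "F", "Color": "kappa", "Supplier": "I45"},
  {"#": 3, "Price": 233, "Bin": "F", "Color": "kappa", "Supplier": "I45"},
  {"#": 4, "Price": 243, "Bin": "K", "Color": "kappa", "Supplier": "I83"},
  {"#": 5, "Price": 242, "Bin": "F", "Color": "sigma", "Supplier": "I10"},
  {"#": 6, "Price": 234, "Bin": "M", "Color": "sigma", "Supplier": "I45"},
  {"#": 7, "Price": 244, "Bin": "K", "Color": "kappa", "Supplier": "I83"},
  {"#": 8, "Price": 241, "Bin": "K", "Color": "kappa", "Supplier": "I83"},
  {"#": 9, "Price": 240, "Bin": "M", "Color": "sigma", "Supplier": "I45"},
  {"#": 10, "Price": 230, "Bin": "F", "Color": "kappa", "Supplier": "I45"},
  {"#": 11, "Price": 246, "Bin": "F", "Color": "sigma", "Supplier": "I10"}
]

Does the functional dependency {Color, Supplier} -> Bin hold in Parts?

(Color=kappa, Supplier=I83): rows 1, 4, 7, 8 → Bin = K, K, K, K ✓
(Color=kappa, Supplier=I45): rows 2, 3, 10 → Bin = F, F, F ✓
(Color=sigma, Supplier=I10): rows 5, 11 → Bin = F, F ✓
(Color=sigma, Supplier=I45): rows 6, 9 → Bin = M, M ✓
Every {Color, Supplier} value is associated with a single Bin value, so {Color, Supplier} -> Bin holds.

Yes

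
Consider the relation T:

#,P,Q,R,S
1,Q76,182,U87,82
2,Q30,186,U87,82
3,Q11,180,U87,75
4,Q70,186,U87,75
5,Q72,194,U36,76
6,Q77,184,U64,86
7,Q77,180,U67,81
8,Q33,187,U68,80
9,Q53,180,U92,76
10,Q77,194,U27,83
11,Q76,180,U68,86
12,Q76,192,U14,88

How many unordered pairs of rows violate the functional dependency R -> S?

R=U87: violating pairs (1,3), (1,4), (2,3), (2,4) — 4 pairs.
R=U68: violating pairs (8,11) — 1 pair.

5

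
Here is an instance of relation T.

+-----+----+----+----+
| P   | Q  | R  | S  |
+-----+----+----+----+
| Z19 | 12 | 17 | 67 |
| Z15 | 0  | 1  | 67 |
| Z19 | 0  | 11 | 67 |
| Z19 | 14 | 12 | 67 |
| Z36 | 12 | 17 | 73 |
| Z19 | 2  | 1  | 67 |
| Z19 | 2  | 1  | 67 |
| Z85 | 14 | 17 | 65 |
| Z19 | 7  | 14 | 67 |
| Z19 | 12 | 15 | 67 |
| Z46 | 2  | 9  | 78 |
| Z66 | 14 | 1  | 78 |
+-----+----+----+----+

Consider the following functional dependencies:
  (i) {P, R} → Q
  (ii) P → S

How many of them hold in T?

2

(i) {P, R} → Q: every LHS value maps to a single RHS value — holds.
(ii) P → S: every LHS value maps to a single RHS value — holds.
2 of the 2 dependencies hold.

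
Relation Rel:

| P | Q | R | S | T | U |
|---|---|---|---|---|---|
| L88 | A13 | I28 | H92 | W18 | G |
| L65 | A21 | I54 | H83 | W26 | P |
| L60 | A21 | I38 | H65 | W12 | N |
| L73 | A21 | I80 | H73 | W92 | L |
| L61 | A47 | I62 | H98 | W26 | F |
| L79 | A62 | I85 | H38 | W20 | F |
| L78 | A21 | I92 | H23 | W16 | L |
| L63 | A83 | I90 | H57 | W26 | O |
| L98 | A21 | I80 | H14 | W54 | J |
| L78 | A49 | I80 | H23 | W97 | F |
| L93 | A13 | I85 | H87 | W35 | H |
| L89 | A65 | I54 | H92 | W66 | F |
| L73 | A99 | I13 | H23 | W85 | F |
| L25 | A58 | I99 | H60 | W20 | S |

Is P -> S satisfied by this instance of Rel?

No

P=L88: 1 row → S = H92 ✓
P=L65: 1 row → S = H83 ✓
P=L60: 1 row → S = H65 ✓
P=L73: 2 rows → S takes values {H73, H23} — violation
P=L61: 1 row → S = H98 ✓
P=L79: 1 row → S = H38 ✓
P=L78: 2 rows → S = H23, H23 ✓
P=L63: 1 row → S = H57 ✓
P=L98: 1 row → S = H14 ✓
P=L93: 1 row → S = H87 ✓
P=L89: 1 row → S = H92 ✓
P=L25: 1 row → S = H60 ✓
Two rows agree on P but differ on S, so P -> S does not hold.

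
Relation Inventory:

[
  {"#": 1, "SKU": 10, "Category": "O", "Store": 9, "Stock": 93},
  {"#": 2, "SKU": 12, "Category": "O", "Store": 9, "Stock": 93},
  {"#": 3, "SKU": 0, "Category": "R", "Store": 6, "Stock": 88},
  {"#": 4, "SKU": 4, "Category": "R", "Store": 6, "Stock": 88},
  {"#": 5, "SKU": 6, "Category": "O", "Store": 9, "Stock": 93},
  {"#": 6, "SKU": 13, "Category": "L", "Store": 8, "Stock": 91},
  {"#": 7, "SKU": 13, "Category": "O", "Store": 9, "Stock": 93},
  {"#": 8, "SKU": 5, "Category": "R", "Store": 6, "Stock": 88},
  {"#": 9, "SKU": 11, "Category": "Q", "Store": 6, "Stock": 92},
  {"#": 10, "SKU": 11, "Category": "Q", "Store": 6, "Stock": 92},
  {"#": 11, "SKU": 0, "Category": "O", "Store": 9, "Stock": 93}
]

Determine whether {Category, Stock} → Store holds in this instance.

(Category=O, Stock=93): rows 1, 2, 5, 7, 11 → Store = 9, 9, 9, 9, 9 ✓
(Category=R, Stock=88): rows 3, 4, 8 → Store = 6, 6, 6 ✓
(Category=L, Stock=91): row 6 → Store = 8 ✓
(Category=Q, Stock=92): rows 9, 10 → Store = 6, 6 ✓
Every {Category, Stock} value is associated with a single Store value, so {Category, Stock} → Store holds.

Yes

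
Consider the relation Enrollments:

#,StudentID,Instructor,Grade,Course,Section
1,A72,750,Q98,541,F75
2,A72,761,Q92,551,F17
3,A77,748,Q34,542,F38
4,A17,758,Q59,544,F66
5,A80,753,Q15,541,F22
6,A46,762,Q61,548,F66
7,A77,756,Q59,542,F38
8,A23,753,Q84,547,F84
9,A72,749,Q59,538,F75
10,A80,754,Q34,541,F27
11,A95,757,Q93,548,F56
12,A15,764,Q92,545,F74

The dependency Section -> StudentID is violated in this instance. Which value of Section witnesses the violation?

Section=F75: rows 1, 9 → StudentID = A72, A72 ✓
Section=F17: row 2 → StudentID = A72 ✓
Section=F38: rows 3, 7 → StudentID = A77, A77 ✓
Section=F66: rows 4, 6 → StudentID takes values {A17, A46} — violation
Section=F22: row 5 → StudentID = A80 ✓
Section=F84: row 8 → StudentID = A23 ✓
Section=F27: row 10 → StudentID = A80 ✓
Section=F56: row 11 → StudentID = A95 ✓
Section=F74: row 12 → StudentID = A15 ✓
The only Section value with inconsistent StudentID is Section=F66.

F66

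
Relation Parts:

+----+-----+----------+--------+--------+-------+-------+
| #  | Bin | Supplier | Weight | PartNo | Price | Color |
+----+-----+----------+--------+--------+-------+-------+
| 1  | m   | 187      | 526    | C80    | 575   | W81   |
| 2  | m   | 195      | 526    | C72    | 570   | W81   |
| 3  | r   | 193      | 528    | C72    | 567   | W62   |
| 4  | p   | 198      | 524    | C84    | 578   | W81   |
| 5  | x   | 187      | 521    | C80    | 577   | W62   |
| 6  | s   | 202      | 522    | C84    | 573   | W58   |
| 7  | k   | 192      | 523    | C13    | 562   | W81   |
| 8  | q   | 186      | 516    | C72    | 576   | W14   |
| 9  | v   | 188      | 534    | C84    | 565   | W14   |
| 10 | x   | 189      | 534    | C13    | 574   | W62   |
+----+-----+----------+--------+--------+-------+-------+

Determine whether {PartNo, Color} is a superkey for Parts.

Yes

All 10 rows have distinct {PartNo, Color} values, so {PartNo, Color} → (all attributes) holds and {PartNo, Color} is a superkey.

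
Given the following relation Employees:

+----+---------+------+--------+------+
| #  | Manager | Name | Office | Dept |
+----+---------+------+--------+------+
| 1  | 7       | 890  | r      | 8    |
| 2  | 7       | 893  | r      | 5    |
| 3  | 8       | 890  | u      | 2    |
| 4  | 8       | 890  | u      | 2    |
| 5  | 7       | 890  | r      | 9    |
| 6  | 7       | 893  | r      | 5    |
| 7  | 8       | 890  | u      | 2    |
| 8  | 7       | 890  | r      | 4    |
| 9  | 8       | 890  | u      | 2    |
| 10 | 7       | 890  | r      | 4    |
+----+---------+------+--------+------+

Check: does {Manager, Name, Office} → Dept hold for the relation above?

(Manager=7, Name=890, Office=r): rows 1, 5, 8, 10 → Dept takes values {8, 9, 4} — violation
(Manager=7, Name=893, Office=r): rows 2, 6 → Dept = 5, 5 ✓
(Manager=8, Name=890, Office=u): rows 3, 4, 7, 9 → Dept = 2, 2, 2, 2 ✓
Two rows agree on {Manager, Name, Office} but differ on Dept, so {Manager, Name, Office} → Dept does not hold.

No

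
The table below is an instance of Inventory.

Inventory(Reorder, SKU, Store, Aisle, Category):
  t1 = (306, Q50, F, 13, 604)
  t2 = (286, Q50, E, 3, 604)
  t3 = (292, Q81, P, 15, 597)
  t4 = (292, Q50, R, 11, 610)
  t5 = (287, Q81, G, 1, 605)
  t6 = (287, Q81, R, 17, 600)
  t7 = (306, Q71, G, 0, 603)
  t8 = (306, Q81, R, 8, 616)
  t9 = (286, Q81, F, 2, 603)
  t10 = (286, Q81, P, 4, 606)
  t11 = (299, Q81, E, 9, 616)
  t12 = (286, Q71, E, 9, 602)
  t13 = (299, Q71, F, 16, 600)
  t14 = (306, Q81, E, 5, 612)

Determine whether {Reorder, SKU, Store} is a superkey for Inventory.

Yes

All 14 rows have distinct {Reorder, SKU, Store} values, so {Reorder, SKU, Store} → (all attributes) holds and {Reorder, SKU, Store} is a superkey.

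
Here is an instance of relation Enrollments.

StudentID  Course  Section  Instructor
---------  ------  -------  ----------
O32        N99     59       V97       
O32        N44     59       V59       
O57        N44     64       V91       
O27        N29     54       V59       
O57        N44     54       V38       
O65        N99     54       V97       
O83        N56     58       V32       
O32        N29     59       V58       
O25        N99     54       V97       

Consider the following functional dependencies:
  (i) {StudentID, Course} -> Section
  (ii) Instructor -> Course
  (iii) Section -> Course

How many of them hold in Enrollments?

(i) {StudentID, Course} -> Section: (StudentID=O57, Course=N44): 2 rows → Section takes values {64, 54} — violation — fails.
(ii) Instructor -> Course: Instructor=V59: 2 rows → Course takes values {N44, N29} — violation — fails.
(iii) Section -> Course: Section=59: 3 rows → Course takes values {N99, N44, N29} — violation; Section=54: 4 rows → Course takes values {N29, N44, N99} — violation — fails.
None of the 3 dependencies hold.

0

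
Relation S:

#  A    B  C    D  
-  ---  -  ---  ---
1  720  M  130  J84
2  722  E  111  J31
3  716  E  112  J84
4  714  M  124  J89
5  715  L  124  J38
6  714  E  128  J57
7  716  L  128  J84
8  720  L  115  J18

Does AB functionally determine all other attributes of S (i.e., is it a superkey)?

All 8 rows have distinct AB values, so AB → (all attributes) holds and AB is a superkey.

Yes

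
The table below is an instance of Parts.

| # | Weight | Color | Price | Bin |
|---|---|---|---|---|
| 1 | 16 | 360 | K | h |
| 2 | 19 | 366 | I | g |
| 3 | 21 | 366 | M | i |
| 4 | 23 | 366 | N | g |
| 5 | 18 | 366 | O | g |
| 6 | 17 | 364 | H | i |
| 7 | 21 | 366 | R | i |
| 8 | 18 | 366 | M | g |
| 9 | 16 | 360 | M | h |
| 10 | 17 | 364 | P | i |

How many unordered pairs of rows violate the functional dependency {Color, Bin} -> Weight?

5

(Color=360, Bin=h): all 2 rows agree on Weight — 0 pairs.
(Color=366, Bin=g): violating pairs (2,4), (2,5), (2,8), (4,5), (4,8) — 5 pairs.
(Color=366, Bin=i): all 2 rows agree on Weight — 0 pairs.
(Color=364, Bin=i): all 2 rows agree on Weight — 0 pairs.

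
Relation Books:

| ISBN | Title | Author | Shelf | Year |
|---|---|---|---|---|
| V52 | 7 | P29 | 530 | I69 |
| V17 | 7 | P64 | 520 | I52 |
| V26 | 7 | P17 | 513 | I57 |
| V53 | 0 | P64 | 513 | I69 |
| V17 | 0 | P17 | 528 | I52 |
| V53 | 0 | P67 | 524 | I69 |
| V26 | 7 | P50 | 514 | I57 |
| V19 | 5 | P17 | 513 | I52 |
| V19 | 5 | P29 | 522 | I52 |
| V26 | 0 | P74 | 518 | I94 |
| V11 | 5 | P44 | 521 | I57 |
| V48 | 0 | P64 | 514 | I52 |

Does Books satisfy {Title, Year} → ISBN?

No

(Title=7, Year=I69): 1 row → ISBN = V52 ✓
(Title=7, Year=I52): 1 row → ISBN = V17 ✓
(Title=7, Year=I57): 2 rows → ISBN = V26, V26 ✓
(Title=0, Year=I69): 2 rows → ISBN = V53, V53 ✓
(Title=0, Year=I52): 2 rows → ISBN takes values {V17, V48} — violation
(Title=5, Year=I52): 2 rows → ISBN = V19, V19 ✓
(Title=0, Year=I94): 1 row → ISBN = V26 ✓
(Title=5, Year=I57): 1 row → ISBN = V11 ✓
Two rows agree on {Title, Year} but differ on ISBN, so {Title, Year} → ISBN does not hold.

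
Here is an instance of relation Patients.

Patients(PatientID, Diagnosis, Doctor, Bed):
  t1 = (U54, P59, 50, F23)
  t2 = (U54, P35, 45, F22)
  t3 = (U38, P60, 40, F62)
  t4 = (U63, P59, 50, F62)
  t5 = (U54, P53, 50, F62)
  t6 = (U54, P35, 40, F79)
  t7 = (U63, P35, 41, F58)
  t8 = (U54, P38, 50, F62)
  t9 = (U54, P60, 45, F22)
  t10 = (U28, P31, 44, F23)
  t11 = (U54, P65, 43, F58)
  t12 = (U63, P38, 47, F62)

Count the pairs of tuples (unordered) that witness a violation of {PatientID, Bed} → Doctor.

1

(PatientID=U54, Bed=F22): all 2 rows agree on Doctor — 0 pairs.
(PatientID=U63, Bed=F62): violating pairs (4,12) — 1 pair.
(PatientID=U54, Bed=F62): all 2 rows agree on Doctor — 0 pairs.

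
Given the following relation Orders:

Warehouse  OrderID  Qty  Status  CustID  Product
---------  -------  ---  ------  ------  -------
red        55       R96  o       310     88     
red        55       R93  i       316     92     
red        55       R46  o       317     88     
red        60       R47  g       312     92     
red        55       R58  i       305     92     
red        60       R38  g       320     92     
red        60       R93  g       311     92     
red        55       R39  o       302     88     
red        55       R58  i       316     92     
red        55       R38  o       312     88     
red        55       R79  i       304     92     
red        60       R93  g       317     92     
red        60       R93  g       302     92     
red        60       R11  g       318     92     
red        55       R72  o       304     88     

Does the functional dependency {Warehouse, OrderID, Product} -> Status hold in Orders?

Yes

(Warehouse=red, OrderID=55, Product=88): 5 rows → Status = o, o, o, o, o ✓
(Warehouse=red, OrderID=55, Product=92): 4 rows → Status = i, i, i, i ✓
(Warehouse=red, OrderID=60, Product=92): 6 rows → Status = g, g, g, g, g, g ✓
Every {Warehouse, OrderID, Product} value is associated with a single Status value, so {Warehouse, OrderID, Product} -> Status holds.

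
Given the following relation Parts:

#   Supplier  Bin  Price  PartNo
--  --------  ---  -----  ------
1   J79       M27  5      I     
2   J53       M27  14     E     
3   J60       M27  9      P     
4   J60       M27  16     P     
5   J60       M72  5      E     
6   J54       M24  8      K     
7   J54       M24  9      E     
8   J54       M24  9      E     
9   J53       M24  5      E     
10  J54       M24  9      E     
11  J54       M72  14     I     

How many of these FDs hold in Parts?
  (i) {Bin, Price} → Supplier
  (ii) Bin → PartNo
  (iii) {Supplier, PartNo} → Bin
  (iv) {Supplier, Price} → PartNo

(i) {Bin, Price} → Supplier: every LHS value maps to a single RHS value — holds.
(ii) Bin → PartNo: Bin=M27: rows 1, 2, 3, 4 → PartNo takes values {I, E, P} — violation; Bin=M72: rows 5, 11 → PartNo takes values {E, I} — violation; Bin=M24: rows 6, 7, 8, 9, 10 → PartNo takes values {K, E} — violation — fails.
(iii) {Supplier, PartNo} → Bin: (Supplier=J53, PartNo=E): rows 2, 9 → Bin takes values {M27, M24} — violation — fails.
(iv) {Supplier, Price} → PartNo: every LHS value maps to a single RHS value — holds.
2 of the 4 dependencies hold.

2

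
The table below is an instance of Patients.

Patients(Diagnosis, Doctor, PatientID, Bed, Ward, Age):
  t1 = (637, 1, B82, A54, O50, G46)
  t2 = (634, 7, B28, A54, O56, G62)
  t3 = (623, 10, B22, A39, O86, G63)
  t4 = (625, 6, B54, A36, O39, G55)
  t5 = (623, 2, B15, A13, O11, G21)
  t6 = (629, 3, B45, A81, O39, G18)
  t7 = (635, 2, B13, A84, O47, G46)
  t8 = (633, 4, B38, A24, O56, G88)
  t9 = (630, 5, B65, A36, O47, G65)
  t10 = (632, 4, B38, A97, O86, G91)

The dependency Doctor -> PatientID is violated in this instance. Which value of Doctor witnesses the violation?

Doctor=1: row 1 → PatientID = B82 ✓
Doctor=7: row 2 → PatientID = B28 ✓
Doctor=10: row 3 → PatientID = B22 ✓
Doctor=6: row 4 → PatientID = B54 ✓
Doctor=2: rows 5, 7 → PatientID takes values {B15, B13} — violation
Doctor=3: row 6 → PatientID = B45 ✓
Doctor=4: rows 8, 10 → PatientID = B38, B38 ✓
Doctor=5: row 9 → PatientID = B65 ✓
The only Doctor value with inconsistent PatientID is Doctor=2.

2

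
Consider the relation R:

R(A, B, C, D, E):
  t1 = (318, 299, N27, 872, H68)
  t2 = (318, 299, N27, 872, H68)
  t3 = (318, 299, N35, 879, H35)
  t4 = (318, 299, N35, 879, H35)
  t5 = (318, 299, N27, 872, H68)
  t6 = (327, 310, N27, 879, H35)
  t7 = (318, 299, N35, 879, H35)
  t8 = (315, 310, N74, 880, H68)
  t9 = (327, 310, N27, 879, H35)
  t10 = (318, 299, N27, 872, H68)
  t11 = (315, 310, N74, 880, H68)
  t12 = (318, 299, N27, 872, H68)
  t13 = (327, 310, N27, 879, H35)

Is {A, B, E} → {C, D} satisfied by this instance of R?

Yes

(A=318, B=299, E=H68): rows 1, 2, 5, 10, 12 → {C,D} = (N27, 872), (N27, 872), (N27, 872), (N27, 872), (N27, 872) ✓
(A=318, B=299, E=H35): rows 3, 4, 7 → {C,D} = (N35, 879), (N35, 879), (N35, 879) ✓
(A=327, B=310, E=H35): rows 6, 9, 13 → {C,D} = (N27, 879), (N27, 879), (N27, 879) ✓
(A=315, B=310, E=H68): rows 8, 11 → {C,D} = (N74, 880), (N74, 880) ✓
Every {A, B, E} value is associated with a single {C, D} value, so {A, B, E} → {C, D} holds.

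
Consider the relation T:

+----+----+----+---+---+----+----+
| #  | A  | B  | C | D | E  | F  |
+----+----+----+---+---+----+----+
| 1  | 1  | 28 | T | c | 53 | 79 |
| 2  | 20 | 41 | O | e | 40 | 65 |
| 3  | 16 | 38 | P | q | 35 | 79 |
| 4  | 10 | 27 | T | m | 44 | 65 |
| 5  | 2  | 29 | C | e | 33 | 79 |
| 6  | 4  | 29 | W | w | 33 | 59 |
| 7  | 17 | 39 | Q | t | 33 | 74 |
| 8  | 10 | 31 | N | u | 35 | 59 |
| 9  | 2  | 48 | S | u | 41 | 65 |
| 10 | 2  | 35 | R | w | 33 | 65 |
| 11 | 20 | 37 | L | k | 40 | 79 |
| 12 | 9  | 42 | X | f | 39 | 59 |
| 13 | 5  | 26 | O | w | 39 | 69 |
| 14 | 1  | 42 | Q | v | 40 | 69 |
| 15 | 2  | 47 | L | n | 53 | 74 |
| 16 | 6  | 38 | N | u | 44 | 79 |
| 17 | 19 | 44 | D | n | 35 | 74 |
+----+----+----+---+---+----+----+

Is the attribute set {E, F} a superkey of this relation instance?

Yes

All 17 rows have distinct {E, F} values, so {E, F} → (all attributes) holds and {E, F} is a superkey.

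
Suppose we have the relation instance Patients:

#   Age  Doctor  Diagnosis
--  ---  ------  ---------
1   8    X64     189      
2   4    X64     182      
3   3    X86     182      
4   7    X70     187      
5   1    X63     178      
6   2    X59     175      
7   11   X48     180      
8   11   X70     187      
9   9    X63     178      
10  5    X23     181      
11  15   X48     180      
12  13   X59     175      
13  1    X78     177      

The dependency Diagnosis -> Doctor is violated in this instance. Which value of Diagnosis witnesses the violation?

182

Diagnosis=189: row 1 → Doctor = X64 ✓
Diagnosis=182: rows 2, 3 → Doctor takes values {X64, X86} — violation
Diagnosis=187: rows 4, 8 → Doctor = X70, X70 ✓
Diagnosis=178: rows 5, 9 → Doctor = X63, X63 ✓
Diagnosis=175: rows 6, 12 → Doctor = X59, X59 ✓
Diagnosis=180: rows 7, 11 → Doctor = X48, X48 ✓
Diagnosis=181: row 10 → Doctor = X23 ✓
Diagnosis=177: row 13 → Doctor = X78 ✓
The only Diagnosis value with inconsistent Doctor is Diagnosis=182.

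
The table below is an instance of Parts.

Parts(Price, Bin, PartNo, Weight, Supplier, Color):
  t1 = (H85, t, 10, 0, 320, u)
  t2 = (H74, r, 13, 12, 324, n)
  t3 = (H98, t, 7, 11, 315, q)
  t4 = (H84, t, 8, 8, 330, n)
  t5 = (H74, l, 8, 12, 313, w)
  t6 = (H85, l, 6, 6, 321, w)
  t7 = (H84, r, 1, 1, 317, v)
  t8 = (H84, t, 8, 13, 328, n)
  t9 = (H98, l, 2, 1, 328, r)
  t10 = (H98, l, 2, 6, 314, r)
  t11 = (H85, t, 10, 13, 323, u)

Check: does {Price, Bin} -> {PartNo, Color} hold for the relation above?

Yes

(Price=H85, Bin=t): rows 1, 11 → {PartNo,Color} = (10, u), (10, u) ✓
(Price=H74, Bin=r): row 2 → {PartNo,Color} = (13, n) ✓
(Price=H98, Bin=t): row 3 → {PartNo,Color} = (7, q) ✓
(Price=H84, Bin=t): rows 4, 8 → {PartNo,Color} = (8, n), (8, n) ✓
(Price=H74, Bin=l): row 5 → {PartNo,Color} = (8, w) ✓
(Price=H85, Bin=l): row 6 → {PartNo,Color} = (6, w) ✓
(Price=H84, Bin=r): row 7 → {PartNo,Color} = (1, v) ✓
(Price=H98, Bin=l): rows 9, 10 → {PartNo,Color} = (2, r), (2, r) ✓
Every {Price, Bin} value is associated with a single {PartNo, Color} value, so {Price, Bin} -> {PartNo, Color} holds.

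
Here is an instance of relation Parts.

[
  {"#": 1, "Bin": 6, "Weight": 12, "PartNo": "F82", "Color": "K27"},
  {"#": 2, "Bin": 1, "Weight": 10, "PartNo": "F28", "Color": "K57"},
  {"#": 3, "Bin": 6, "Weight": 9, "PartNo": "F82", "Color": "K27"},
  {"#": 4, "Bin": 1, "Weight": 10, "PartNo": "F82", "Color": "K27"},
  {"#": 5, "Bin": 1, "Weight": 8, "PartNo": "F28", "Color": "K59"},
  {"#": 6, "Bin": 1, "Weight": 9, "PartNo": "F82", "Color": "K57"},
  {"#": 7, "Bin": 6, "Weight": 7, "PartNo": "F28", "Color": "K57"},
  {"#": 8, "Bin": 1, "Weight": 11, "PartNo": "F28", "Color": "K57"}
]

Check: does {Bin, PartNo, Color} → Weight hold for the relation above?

(Bin=6, PartNo=F82, Color=K27): rows 1, 3 → Weight takes values {12, 9} — violation
(Bin=1, PartNo=F28, Color=K57): rows 2, 8 → Weight takes values {10, 11} — violation
(Bin=1, PartNo=F82, Color=K27): row 4 → Weight = 10 ✓
(Bin=1, PartNo=F28, Color=K59): row 5 → Weight = 8 ✓
(Bin=1, PartNo=F82, Color=K57): row 6 → Weight = 9 ✓
(Bin=6, PartNo=F28, Color=K57): row 7 → Weight = 7 ✓
Two rows agree on {Bin, PartNo, Color} but differ on Weight, so {Bin, PartNo, Color} → Weight does not hold.

No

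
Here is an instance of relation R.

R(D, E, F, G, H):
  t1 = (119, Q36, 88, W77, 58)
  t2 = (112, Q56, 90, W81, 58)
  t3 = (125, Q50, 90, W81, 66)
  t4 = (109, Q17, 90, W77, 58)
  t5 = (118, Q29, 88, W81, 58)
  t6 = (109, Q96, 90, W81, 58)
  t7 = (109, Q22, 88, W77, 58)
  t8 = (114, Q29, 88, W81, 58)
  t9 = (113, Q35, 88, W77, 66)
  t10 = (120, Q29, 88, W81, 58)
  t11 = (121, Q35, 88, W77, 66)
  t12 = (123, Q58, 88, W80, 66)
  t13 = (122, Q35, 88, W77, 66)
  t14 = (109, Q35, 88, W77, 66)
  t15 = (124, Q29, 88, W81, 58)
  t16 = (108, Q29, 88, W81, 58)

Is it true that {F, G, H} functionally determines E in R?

(F=88, G=W77, H=58): rows 1, 7 → E takes values {Q36, Q22} — violation
(F=90, G=W81, H=58): rows 2, 6 → E takes values {Q56, Q96} — violation
(F=90, G=W81, H=66): row 3 → E = Q50 ✓
(F=90, G=W77, H=58): row 4 → E = Q17 ✓
(F=88, G=W81, H=58): rows 5, 8, 10, 15, 16 → E = Q29, Q29, Q29, Q29, Q29 ✓
(F=88, G=W77, H=66): rows 9, 11, 13, 14 → E = Q35, Q35, Q35, Q35 ✓
(F=88, G=W80, H=66): row 12 → E = Q58 ✓
Two rows agree on {F, G, H} but differ on E, so {F, G, H} -> E does not hold.

No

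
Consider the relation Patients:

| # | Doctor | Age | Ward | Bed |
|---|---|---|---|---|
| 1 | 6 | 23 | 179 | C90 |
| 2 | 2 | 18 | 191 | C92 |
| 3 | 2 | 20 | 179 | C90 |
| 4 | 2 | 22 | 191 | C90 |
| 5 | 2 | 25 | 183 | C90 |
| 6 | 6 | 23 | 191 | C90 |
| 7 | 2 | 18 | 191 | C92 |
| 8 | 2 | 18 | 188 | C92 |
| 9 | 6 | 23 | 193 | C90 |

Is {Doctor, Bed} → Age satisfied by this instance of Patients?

(Doctor=6, Bed=C90): rows 1, 6, 9 → Age = 23, 23, 23 ✓
(Doctor=2, Bed=C92): rows 2, 7, 8 → Age = 18, 18, 18 ✓
(Doctor=2, Bed=C90): rows 3, 4, 5 → Age takes values {20, 22, 25} — violation
Two rows agree on {Doctor, Bed} but differ on Age, so {Doctor, Bed} → Age does not hold.

No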